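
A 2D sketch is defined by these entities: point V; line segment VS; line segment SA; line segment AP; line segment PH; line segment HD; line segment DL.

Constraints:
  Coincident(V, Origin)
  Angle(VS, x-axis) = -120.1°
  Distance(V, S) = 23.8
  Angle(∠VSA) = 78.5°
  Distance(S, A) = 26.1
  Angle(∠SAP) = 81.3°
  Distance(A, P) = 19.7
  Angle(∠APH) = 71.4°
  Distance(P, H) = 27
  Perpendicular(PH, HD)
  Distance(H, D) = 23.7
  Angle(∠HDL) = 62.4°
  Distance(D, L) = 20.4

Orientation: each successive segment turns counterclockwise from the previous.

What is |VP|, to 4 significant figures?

18.77

V is at the origin; VS runs at -120.1° with length 23.8, so S = (-11.94, -20.59). ∠VSA = 78.5° gives SA at -18.60° from the x-axis; with |SA| = 26.1, A = (12.80, -28.92). ∠SAP = 81.3° gives AP at 80.10° from the x-axis; with |AP| = 19.7, P = (16.19, -9.509). Then |VP| = |P − V| = 18.77.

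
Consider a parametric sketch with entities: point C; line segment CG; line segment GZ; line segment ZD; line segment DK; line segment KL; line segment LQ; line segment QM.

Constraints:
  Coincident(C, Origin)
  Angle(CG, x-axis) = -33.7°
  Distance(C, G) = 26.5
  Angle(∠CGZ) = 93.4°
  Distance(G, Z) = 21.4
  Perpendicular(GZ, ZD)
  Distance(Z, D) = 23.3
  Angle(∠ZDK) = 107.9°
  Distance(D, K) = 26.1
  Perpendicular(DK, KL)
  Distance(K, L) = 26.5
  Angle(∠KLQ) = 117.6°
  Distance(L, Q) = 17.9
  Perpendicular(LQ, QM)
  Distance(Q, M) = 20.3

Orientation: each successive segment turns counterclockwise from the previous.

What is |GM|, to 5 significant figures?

17.197

C is at the origin; CG runs at -33.7° with length 26.5, so G = (22.047, -14.703). ∠CGZ = 93.4° gives GZ at 52.900° from the x-axis; with |GZ| = 21.4, Z = (34.955, 2.3649). GZ is perpendicular to ZD, so ZD runs at 142.90°; with |ZD| = 23.3, D = (16.372, 16.420). ∠ZDK = 107.9° gives DK at -145.00° from the x-axis; with |DK| = 26.1, K = (-5.0081, 1.4493). DK ⟂ KL, so KL runs at -55.000°; with |KL| = 26.5, L = (10.192, -20.258). ∠KLQ = 117.6° gives LQ at 7.4000° from the x-axis; with |LQ| = 17.9, Q = (27.943, -17.953). LQ is perpendicular to QM, so QM runs at 97.400°; with |QM| = 20.3, M = (25.328, 2.1782). Then |GM| = |M − G| = 17.197.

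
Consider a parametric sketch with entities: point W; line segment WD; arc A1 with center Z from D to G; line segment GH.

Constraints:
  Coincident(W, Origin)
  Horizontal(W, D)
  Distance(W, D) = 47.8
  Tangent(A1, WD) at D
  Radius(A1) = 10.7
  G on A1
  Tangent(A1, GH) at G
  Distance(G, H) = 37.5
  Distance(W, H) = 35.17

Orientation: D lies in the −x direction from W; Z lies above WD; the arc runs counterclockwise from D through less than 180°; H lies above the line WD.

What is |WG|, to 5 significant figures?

39.928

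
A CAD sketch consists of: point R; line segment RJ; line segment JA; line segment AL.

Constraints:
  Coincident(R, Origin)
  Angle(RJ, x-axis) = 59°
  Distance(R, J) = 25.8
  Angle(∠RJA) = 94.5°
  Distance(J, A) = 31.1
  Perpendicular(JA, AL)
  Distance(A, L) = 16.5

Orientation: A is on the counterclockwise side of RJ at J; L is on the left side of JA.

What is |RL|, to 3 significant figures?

34.4

R is at the origin; RJ runs at 59.0° with length 25.8, so J = 25.8·(cos 59.0°, sin 59.0°) = (13.3, 22.1). ∠RJA = 94.5°, so JA runs at 59.0° + (180° − 94.5°) = 144° from the x-axis; with |JA| = 31.1, A = J + 31.1·(cos 144°, sin 144°) = (-12.0, 40.2). JA ⟂ AL; with |AL| = 16.5 on the left of JA, L = A + 16.5·(-0.581, -0.814) = (-21.6, 26.7). Then |RL| = |L − R| = 34.4.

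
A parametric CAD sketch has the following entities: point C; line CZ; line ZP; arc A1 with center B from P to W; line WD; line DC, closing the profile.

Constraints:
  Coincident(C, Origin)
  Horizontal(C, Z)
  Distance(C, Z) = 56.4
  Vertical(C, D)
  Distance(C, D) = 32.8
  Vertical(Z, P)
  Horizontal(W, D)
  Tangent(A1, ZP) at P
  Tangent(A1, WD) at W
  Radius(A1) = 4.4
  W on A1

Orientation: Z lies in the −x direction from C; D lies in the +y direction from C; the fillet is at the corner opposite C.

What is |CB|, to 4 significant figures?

59.25

CD is vertical with |CD| = 32.8 and D on the +y side, so D = (0.000, 32.80). The virtual corner opposite C is at (-56.40, 32.80). Tangency of A1 to ZP means the radius BP is perpendicular to ZP and the tangent condition forces BW to be normal to WD, with radius 4.4, so the center B sits 4.4 in from both sides at B = (-52.00, 28.40). Then |CB| = |B − C| = 59.25.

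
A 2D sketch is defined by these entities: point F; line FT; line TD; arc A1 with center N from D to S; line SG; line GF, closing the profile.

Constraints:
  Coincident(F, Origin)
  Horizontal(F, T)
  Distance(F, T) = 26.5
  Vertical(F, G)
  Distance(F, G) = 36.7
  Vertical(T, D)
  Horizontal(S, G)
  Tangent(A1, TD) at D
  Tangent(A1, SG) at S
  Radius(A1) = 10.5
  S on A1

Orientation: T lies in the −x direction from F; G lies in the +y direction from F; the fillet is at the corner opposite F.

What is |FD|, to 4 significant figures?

37.27

The virtual corner opposite F is at (-26.50, 36.70). The tangent condition forces ND to be normal to TD and A1 meets SG tangentially, so NS is at right angles to SG, with radius 10.5, so the center N sits 10.5 in from both sides at N = (-16.00, 26.20). That places the tangent points at D = (-26.50, 26.20) on TD and S = (-16.00, 36.70) on SG. Then |FD| = |D − F| = 37.27.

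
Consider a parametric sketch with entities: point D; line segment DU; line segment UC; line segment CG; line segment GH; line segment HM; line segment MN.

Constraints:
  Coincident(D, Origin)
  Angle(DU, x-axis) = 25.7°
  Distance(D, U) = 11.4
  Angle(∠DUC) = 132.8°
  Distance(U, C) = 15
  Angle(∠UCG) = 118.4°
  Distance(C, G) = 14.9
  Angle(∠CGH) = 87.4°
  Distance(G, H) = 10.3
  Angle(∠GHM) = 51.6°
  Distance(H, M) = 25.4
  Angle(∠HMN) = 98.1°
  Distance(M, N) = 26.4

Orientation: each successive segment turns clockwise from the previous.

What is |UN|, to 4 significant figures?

44.97

∠GHM = 51.6° gives HM at 55.90° from the x-axis; with |HM| = 25.4, M = (29.99, 4.915). ∠HMN = 98.1° gives MN at -26.00° from the x-axis; with |MN| = 26.4, N = (53.72, -6.658). Then |UN| = |N − U| = 44.97.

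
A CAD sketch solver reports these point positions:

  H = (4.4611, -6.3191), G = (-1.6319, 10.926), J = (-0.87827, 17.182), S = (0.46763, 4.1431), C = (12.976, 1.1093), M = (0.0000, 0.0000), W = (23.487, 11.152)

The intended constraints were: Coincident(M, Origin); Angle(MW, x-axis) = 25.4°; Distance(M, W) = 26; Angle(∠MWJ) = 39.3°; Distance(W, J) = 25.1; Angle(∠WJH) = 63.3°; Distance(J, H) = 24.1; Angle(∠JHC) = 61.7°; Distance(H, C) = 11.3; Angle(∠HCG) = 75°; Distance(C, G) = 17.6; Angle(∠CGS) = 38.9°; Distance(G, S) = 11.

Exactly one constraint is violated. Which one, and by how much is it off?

Distance(G, S) = 11 — off by 3.90.

M = (0.00, 0.00) ✓; MW at 25.40° ✓; |MW| = 26.00 ✓; ∠MWJ = 39.30° ✓; |WJ| = 25.10 ✓; ∠WJH = 63.30° ✓; |JH| = 24.10 ✓; ∠JHC = 61.70° ✓; |HC| = 11.30 ✓; ∠HCG = 75.00° ✓; |CG| = 17.60 ✓; ∠CGS = 38.90° ✓; |GS| = 7.100 ✗.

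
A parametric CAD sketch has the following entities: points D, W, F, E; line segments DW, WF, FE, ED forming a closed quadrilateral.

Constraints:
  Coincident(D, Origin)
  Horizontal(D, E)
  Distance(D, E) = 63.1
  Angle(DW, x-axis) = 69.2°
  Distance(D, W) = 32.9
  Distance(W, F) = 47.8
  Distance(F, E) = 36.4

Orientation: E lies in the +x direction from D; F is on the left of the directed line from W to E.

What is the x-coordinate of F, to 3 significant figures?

59.2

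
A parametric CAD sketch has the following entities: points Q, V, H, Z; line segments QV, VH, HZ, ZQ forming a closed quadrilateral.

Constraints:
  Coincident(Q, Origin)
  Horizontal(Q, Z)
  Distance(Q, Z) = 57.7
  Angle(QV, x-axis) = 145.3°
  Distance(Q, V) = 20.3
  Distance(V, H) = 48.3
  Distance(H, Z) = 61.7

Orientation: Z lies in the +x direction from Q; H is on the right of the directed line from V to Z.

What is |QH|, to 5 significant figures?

32.070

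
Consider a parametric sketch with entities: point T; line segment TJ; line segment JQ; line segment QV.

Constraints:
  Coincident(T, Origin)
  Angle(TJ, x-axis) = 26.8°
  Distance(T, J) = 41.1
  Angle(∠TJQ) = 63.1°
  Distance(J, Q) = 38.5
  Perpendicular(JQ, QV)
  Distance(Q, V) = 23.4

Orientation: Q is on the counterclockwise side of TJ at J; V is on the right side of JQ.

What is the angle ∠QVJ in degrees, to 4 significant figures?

58.71°

∠TJQ = 63.1°, so JQ runs at 26.8° + (180° − 63.1°) = 143.7° from the x-axis; with |JQ| = 38.5, Q = J + 38.5·(cos 143.7°, sin 143.7°) = (5.657, 41.32). JQ is perpendicular to QV; with |QV| = 23.4 on the right of JQ, V = Q + 23.4·(0.5920, 0.8059) = (19.51, 60.18). Then cos ∠QVJ = VQ·VJ / (|VQ||VJ|), giving 58.71°.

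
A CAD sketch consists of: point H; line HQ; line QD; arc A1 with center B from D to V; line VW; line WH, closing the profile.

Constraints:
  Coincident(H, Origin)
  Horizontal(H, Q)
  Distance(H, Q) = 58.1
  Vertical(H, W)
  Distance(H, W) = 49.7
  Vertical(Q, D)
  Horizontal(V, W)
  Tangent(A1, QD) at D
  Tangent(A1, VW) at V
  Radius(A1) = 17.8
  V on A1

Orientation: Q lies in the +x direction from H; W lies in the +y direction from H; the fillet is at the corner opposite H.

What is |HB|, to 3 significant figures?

51.4

H is at the origin; H and Q share the same y with |HQ| = 58.1 and Q on the +x side, so Q = (58.1, 0.00). HW is vertical with |HW| = 49.7 and W on the +y side, so W = (0.00, 49.7). The virtual corner opposite H is at (58.1, 49.7). Tangency of A1 to QD means the radius BD is perpendicular to QD and tangency of A1 to VW means the radius BV is perpendicular to VW, with radius 17.8, so the center B sits 17.8 in from both sides at B = (40.3, 31.9). Then |HB| = |B − H| = 51.4.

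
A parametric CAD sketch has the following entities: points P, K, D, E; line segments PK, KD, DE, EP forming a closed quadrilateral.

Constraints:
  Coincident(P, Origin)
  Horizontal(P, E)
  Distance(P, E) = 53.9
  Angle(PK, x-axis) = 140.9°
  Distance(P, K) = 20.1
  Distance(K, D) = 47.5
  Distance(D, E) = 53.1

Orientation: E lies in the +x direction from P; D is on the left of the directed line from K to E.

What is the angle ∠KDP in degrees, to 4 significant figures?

24.46°

P is at the origin; PE is horizontal with |PE| = 53.9 and E in +x, so E = (53.9, 0). PK runs at 140.9° with |PK| = 20.1, so K = (-15.60, 12.68). D is determined by |KD| = 47.5 and |DE| = 53.1 together: it lies at the intersection of circle(K, 47.5) and circle(E, 53.1). With |KE| = 70.65, the foot of the radical line on KE is 31.34 from K and the perpendicular offset is √(47.5² − 31.34²) = 35.70. Taking the left-of-KE solution: D = (21.63, 42.17).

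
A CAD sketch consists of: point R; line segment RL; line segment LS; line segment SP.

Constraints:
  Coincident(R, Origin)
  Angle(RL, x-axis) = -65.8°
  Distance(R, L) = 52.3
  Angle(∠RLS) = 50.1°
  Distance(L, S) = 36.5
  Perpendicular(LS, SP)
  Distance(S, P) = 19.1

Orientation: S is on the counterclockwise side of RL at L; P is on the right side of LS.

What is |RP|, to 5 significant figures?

59.296

∠RLS = 50.1°, so LS runs at -65.8° + (180° − 50.1°) = 64.100° from the x-axis; with |LS| = 36.5, S = L + 36.5·(cos 64.100°, sin 64.100°) = (37.382, -14.870). LS is perpendicular to SP; with |SP| = 19.1 on the right of LS, P = S + 19.1·(0.89956, -0.43680) = (54.564, -23.213). Then |RP| = |P − R| = 59.296.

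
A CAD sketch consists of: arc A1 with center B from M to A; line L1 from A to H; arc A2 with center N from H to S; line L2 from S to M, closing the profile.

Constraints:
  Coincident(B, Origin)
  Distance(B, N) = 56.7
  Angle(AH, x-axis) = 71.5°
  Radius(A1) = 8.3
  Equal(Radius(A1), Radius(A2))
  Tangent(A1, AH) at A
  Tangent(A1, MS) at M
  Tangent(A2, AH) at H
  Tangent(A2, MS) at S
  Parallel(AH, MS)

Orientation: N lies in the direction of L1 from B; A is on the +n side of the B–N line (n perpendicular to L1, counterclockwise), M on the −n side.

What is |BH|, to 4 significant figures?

57.30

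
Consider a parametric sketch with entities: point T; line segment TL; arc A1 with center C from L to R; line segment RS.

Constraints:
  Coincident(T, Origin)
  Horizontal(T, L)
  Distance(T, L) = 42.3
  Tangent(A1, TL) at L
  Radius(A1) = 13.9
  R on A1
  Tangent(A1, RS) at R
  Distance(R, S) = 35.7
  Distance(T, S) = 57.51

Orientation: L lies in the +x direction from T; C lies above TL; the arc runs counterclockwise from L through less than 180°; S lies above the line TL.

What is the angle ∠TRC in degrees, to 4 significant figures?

18.11°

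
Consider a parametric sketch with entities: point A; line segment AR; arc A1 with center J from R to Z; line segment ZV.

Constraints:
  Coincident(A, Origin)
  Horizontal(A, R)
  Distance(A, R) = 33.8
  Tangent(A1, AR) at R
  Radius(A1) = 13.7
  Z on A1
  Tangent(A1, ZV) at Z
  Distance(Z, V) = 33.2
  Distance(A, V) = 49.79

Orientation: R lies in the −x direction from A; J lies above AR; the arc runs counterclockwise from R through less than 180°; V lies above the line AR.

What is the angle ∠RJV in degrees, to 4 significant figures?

154.9°

Checks: |JZ| = 13.70 ✓; ∠(JZ, ZV) = 90.00° ✓; |ZV| = 33.20 ✓; |AV| = 49.79 ✓.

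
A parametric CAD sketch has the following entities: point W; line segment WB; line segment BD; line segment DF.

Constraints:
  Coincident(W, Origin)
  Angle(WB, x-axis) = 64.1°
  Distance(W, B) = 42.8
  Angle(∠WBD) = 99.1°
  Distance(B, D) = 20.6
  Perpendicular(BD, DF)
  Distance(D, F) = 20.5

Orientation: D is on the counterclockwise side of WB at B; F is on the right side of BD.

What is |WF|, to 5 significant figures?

68.469

∠WBD = 99.1°, so BD runs at 64.1° + (180° − 99.1°) = 145.00° from the x-axis; with |BD| = 20.6, D = B + 20.6·(cos 145.00°, sin 145.00°) = (1.8206, 50.317). The perpendicularity gives DF at right angles to BD; with |DF| = 20.5 on the right of BD, F = D + 20.5·(0.57358, 0.81915) = (13.579, 67.109). Then |WF| = |F − W| = 68.469.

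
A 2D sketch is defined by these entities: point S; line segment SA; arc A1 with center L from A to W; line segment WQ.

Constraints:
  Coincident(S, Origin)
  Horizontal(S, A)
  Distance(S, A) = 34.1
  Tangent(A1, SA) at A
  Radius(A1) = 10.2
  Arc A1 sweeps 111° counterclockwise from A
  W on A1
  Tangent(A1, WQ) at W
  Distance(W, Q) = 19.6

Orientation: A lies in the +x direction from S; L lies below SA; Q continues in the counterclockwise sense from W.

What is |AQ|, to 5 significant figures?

32.250

On A1, A sits at bearing 90° from L; a 111° counterclockwise sweep puts W at bearing 201°, so W = L + 10.2·(cos 201°, sin 201°) = (24.577, -13.855). Tangency of A1 to WQ means the radius LW is perpendicular to WQ, so WQ runs along (−sin 201°, cos 201°); with |WQ| = 19.6, Q = (31.601, -32.154). Then |AQ| = |Q − A| = 32.250.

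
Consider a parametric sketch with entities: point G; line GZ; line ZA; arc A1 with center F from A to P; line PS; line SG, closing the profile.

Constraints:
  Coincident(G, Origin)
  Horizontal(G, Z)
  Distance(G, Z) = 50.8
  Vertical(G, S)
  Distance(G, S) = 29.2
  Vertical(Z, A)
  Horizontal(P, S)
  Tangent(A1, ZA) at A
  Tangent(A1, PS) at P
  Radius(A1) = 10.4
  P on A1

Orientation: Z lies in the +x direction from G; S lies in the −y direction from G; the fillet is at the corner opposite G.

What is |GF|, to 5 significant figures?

44.560

G and S share the same x with |GS| = 29.2 and S on the −y side, so S = (0.0000, -29.200). The virtual corner opposite G is at (50.800, -29.200). Since A1 is tangent to ZA there, FA ⟂ ZA and the tangent condition forces FP to be normal to PS, with radius 10.4, so the center F sits 10.4 in from both sides at F = (40.400, -18.800). Then |GF| = |F − G| = 44.560.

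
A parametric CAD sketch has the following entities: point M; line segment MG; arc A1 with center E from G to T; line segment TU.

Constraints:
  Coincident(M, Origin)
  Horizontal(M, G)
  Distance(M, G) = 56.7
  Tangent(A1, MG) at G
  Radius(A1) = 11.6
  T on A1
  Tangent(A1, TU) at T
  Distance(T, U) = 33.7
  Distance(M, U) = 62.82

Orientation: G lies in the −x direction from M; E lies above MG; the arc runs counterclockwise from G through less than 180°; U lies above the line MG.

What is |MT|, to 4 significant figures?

46.48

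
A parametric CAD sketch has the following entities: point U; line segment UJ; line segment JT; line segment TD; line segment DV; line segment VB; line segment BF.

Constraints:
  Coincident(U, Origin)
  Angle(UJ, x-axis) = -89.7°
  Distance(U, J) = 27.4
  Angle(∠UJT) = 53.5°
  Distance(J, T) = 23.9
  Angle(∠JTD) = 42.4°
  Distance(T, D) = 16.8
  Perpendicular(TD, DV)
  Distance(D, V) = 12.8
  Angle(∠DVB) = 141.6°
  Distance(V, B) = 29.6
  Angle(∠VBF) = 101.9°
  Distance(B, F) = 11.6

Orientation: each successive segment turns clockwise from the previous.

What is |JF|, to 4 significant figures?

33.07

∠DVB = 141.6° gives VB at -122.2° from the x-axis; with |VB| = 29.6, B = (-16.83, -49.24). ∠VBF = 101.9° gives BF at 159.7° from the x-axis; with |BF| = 11.6, F = (-27.71, -45.22). Then |JF| = |F − J| = 33.07.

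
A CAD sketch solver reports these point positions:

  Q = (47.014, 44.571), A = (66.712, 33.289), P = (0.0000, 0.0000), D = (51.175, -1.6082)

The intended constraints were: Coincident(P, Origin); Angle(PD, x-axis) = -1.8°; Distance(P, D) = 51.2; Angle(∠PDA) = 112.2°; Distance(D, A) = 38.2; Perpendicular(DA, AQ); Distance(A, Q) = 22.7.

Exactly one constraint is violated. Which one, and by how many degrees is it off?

Perpendicular(DA, AQ) — off by 5.80°.

P = (0.00, 0.00) ✓; PD at -1.800° ✓; |PD| = 51.20 ✓; ∠PDA = 112.2° ✓; |DA| = 38.20 ✓; ∠(DA, AQ) = 84.20° ✗; |AQ| = 22.70 ✓.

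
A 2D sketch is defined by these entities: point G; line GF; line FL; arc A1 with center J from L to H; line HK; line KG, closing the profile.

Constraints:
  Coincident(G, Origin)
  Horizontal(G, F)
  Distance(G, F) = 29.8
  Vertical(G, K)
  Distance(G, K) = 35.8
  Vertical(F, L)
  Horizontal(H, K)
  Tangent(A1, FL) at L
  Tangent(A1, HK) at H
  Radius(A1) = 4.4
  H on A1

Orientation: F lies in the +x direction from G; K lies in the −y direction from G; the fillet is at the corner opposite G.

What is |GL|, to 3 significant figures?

43.3

G is at the origin; GF is horizontal with |GF| = 29.8 and F on the +x side, so F = (29.8, 0.00). G and K share the same x with |GK| = 35.8 and K on the −y side, so K = (0.00, -35.8). The virtual corner opposite G is at (29.8, -35.8). A1 meets FL tangentially, so JL is at right angles to FL and the tangent condition forces JH to be normal to HK, with radius 4.4, so the center J sits 4.4 in from both sides at J = (25.4, -31.4). That places the tangent points at L = (29.8, -31.4) on FL and H = (25.4, -35.8) on HK. Then |GL| = |L − G| = 43.3.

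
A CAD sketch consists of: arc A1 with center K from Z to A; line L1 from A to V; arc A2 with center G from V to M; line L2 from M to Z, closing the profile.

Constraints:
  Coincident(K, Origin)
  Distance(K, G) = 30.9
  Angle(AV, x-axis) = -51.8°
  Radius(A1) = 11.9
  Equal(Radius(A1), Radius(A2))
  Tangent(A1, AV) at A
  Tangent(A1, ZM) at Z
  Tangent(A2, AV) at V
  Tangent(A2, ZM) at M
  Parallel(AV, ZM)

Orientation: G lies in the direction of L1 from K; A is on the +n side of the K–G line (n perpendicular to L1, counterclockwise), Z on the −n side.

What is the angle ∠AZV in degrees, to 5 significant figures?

52.396°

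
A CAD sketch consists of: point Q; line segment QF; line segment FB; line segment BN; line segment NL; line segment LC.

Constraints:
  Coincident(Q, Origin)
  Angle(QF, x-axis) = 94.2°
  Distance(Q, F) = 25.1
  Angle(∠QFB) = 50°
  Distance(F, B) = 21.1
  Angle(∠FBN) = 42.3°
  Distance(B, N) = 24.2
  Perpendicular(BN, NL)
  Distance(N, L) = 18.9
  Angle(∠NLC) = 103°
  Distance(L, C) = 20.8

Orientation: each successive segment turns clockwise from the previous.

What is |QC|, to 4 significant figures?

36.72

Q is at the origin; QF runs at 94.2° with length 25.1, so F = (-1.838, 25.03). ∠QFB = 50.0° gives FB at -35.80° from the x-axis; with |FB| = 21.1, B = (15.28, 12.69). ∠FBN = 42.3° gives BN at -173.5° from the x-axis; with |BN| = 24.2, N = (-8.769, 9.950). BN ⟂ NL, so NL runs at 96.50°; with |NL| = 18.9, L = (-10.91, 28.73). ∠NLC = 103.0° gives LC at 19.50° from the x-axis; with |LC| = 20.8, C = (8.698, 35.67). Then |QC| = |C − Q| = 36.72.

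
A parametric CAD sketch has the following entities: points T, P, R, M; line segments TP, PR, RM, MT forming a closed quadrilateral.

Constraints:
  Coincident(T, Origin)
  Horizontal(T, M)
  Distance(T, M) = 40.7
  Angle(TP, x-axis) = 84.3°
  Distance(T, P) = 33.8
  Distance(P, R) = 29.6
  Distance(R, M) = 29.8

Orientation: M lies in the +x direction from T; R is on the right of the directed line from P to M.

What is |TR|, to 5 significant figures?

12.451

Checks: |PR| = 29.60 ✓; |RM| = 29.80 ✓.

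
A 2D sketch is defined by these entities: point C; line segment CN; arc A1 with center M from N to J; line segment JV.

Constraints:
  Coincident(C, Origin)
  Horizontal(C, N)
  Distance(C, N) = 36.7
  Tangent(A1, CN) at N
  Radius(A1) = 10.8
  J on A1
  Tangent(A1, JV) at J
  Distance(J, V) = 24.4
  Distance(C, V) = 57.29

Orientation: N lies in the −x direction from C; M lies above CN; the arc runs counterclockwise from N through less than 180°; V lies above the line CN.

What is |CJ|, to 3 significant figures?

33.6

Checks: |MJ| = 10.80 ✓; ∠(MJ, JV) = 90.00° ✓; |JV| = 24.40 ✓; |CV| = 57.29 ✓.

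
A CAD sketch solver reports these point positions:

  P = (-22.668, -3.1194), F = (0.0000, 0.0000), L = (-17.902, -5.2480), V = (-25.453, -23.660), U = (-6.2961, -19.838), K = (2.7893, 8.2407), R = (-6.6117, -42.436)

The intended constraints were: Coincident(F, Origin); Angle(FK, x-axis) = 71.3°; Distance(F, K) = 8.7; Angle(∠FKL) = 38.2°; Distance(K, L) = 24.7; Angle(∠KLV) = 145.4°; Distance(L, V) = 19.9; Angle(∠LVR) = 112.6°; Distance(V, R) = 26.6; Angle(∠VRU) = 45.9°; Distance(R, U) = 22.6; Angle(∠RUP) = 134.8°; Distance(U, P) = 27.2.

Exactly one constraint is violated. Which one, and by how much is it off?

Distance(U, P) = 27.2 — off by 3.80.

F = (0.00, 0.00) ✓; FK at 71.30° ✓; |FK| = 8.700 ✓; ∠FKL = 38.20° ✓; |KL| = 24.70 ✓; ∠KLV = 145.4° ✓; |LV| = 19.90 ✓; ∠LVR = 112.6° ✓; |VR| = 26.60 ✓; ∠VRU = 45.90° ✓; |RU| = 22.60 ✓; ∠RUP = 134.8° ✓; |UP| = 23.40 ✗.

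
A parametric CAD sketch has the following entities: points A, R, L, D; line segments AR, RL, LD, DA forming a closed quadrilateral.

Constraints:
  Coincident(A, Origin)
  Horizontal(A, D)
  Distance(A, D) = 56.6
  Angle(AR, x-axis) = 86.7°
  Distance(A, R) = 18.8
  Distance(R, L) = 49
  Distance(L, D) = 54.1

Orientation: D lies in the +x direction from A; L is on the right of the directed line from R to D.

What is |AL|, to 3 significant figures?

31.2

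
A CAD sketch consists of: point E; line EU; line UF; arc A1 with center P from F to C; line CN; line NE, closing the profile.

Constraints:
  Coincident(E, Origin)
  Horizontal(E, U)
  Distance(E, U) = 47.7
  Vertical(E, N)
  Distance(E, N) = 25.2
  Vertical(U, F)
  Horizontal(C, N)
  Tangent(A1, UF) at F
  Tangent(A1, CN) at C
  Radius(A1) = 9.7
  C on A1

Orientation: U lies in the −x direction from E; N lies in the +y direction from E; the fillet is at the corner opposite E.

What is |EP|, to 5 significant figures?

41.040

E and N share the same x with |EN| = 25.2 and N on the +y side, so N = (0.0000, 25.200). The virtual corner opposite E is at (-47.700, 25.200). A1 meets UF tangentially, so PF is at right angles to UF and A1 meets CN tangentially, so PC is at right angles to CN, with radius 9.7, so the center P sits 9.7 in from both sides at P = (-38.000, 15.500). Then |EP| = |P − E| = 41.040.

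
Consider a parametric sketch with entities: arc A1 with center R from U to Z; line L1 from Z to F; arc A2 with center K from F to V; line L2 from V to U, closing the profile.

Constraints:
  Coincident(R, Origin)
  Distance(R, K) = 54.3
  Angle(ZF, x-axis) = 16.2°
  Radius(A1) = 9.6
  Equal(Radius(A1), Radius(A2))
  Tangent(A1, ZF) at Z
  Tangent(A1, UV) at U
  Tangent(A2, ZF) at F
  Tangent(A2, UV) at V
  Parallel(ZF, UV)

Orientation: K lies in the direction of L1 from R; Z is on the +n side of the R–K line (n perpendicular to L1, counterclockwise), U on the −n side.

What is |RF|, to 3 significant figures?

55.1

The slot axis is L1's direction at 16.2°, so u = (cos 16.2°, sin 16.2°) = (0.960, 0.279) and n = (−sin 16.2°, cos 16.2°) = (-0.279, 0.960). R is at the origin and K lies 54.3 along u from R, so K = 54.3·u = (52.1, 15.1). Tangency of A1 to both parallel lines with radius 9.6 puts Z and U at R ± 9.6·n: Z = (-2.68, 9.22), U = (2.68, -9.22). Equal radii place F and V the same way about K: F = K + 9.6·n = (49.5, 24.4), V = K − 9.6·n = (54.8, 5.93). Then |RF| = |F − R| = 55.1.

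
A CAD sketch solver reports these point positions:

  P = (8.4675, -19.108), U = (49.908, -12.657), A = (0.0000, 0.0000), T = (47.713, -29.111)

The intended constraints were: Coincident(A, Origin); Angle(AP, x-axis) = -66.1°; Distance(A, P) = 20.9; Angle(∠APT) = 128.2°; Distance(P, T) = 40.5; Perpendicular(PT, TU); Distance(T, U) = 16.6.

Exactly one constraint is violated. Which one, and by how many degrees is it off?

Perpendicular(PT, TU) — off by 6.70°.

A = (0.00, 0.00) ✓; AP at -66.10° ✓; |AP| = 20.90 ✓; ∠APT = 128.2° ✓; |PT| = 40.50 ✓; ∠(PT, TU) = 96.70° ✗; |TU| = 16.60 ✓.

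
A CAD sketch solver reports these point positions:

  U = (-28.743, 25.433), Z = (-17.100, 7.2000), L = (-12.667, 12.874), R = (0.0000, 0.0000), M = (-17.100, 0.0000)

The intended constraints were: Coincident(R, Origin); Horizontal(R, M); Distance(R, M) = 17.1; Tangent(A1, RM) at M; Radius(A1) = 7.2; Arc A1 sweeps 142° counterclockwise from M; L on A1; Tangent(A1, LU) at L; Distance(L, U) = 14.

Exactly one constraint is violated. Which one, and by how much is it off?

Distance(L, U) = 14 — off by 6.40.

R = (0.00, 0.00) ✓; R.y = 0.00, M.y = 0.00 ✓; |RM| = 17.10 ✓; ∠(ZM, MR) = 90.00° ✓; |ZM| = 7.200 ✓; bearing(Z→L) − bearing(Z→M) = 142.0° ✓; |ZL| = 7.200 ✓; ∠(ZL, LU) = 90.00° ✓; |LU| = 20.40 ✗.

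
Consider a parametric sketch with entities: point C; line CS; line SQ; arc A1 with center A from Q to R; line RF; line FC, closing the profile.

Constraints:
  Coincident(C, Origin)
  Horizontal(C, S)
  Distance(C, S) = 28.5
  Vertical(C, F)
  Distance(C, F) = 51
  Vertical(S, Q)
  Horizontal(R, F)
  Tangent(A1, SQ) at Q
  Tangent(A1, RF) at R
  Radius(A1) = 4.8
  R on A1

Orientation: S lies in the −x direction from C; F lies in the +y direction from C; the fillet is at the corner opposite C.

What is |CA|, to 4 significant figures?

51.92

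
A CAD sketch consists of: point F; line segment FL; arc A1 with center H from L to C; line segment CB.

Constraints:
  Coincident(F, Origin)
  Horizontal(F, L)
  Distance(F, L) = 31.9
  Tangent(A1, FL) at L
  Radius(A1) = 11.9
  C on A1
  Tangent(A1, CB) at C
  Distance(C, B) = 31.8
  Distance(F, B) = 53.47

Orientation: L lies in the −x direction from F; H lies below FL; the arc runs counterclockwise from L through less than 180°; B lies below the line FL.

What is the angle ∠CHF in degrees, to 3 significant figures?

173°

F is at the origin; F and L share the same y with |FL| = 31.9 and L on the −x side, so L = (-31.9, 0.00). The tangent condition forces HL to be normal to FL, so H = L + (0, -11.9) = (-31.9, -11.9). Since HC ⟂ CB (tangency), |HB| = √(11.9² + 31.8²) = 34.0 regardless of where C sits on A1. So B lies on both circle(F, 53.47) and circle(H, 34.0); the below-FL intersection is B = (-27.9, -45.6). C is the foot of the tangent from B: C = (-42.5, -17.4).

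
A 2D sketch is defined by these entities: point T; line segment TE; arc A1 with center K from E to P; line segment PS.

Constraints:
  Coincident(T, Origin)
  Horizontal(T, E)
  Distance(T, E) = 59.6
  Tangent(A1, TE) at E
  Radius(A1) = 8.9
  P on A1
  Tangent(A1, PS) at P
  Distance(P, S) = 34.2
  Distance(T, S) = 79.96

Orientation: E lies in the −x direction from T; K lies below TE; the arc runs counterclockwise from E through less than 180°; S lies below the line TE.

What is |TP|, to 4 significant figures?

69.12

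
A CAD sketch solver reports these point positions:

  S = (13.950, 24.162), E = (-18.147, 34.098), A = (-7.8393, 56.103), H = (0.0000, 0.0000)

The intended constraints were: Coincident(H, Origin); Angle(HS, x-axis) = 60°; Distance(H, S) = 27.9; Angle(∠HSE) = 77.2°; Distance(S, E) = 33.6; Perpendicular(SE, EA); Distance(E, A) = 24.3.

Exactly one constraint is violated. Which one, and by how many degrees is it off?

Perpendicular(SE, EA) — off by 7.90°.

H = (0.00, 0.00) ✓; HS at 60.00° ✓; |HS| = 27.90 ✓; ∠HSE = 77.20° ✓; |SE| = 33.60 ✓; ∠(SE, EA) = 97.90° ✗; |EA| = 24.30 ✓.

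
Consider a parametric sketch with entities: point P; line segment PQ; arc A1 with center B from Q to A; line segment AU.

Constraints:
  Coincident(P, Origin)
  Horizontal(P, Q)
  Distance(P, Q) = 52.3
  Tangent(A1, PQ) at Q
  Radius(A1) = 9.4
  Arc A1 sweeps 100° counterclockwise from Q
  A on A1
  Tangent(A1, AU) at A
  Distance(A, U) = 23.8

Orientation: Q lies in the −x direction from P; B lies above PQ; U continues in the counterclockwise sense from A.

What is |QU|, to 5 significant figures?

34.850

P is at the origin; P and Q share the same y with |PQ| = 52.3 and Q on the −x side, so Q = (-52.300, 0.0000). Since A1 is tangent to PQ there, BQ ⟂ PQ, so B = Q + (0, 9.4) = (-52.300, 9.4000). On A1, Q sits at bearing -90° from B; a 100° counterclockwise sweep puts A at bearing 10°, so A = B + 9.4·(cos 10°, sin 10°) = (-43.043, 11.032). Since A1 is tangent to AU there, BA ⟂ AU, so AU runs along (−sin 10°, cos 10°); with |AU| = 23.8, U = (-47.176, 34.471). Then |QU| = |U − Q| = 34.850.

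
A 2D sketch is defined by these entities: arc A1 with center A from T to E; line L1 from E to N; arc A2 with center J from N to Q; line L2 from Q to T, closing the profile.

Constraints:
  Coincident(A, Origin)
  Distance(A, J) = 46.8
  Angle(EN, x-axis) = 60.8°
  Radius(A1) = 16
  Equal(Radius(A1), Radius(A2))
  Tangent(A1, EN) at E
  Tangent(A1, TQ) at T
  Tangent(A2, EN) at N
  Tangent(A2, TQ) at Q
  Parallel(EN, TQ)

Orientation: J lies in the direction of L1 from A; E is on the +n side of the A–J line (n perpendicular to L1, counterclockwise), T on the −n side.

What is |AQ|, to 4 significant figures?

49.46

The slot axis is L1's direction at 60.8°, so u = (cos 60.8°, sin 60.8°) = (0.4879, 0.8729) and n = (−sin 60.8°, cos 60.8°) = (-0.8729, 0.4879). A is at the origin and J lies 46.8 along u from A, so J = 46.8·u = (22.83, 40.85). Tangency of A1 to both parallel lines with radius 16.0 puts E and T at A ± 16.0·n: E = (-13.97, 7.806), T = (13.97, -7.806). Equal radii place N and Q the same way about J: N = J + 16.0·n = (8.865, 48.66), Q = J − 16.0·n = (36.80, 33.05). Then |AQ| = |Q − A| = 49.46.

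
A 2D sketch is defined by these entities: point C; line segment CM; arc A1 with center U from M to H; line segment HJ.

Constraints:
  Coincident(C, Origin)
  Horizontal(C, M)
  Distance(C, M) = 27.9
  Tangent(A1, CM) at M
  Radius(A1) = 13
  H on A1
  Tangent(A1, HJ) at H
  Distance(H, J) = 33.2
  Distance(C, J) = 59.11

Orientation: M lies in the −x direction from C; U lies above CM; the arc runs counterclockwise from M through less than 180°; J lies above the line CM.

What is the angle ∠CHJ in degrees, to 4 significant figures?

171.6°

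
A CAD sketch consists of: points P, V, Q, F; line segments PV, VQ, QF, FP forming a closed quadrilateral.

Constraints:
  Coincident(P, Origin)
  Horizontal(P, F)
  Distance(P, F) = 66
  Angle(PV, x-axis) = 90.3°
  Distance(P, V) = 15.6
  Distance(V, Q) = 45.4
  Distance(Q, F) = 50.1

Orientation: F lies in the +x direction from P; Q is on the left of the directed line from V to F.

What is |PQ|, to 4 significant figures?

55.64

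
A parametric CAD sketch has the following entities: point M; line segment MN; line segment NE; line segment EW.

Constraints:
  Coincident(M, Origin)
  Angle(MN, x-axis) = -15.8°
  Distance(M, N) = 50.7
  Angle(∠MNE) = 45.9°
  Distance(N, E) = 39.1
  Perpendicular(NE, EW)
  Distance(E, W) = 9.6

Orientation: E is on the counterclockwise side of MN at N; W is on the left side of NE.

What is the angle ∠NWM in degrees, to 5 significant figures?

95.691°

M is at the origin; MN runs at -15.8° with length 50.7, so N = 50.7·(cos -15.8°, sin -15.8°) = (48.784, -13.805). ∠MNE = 45.9°, so NE runs at -15.8° + (180° − 45.9°) = 118.30° from the x-axis; with |NE| = 39.1, E = N + 39.1·(cos 118.30°, sin 118.30°) = (30.248, 20.622). NE ⟂ EW; with |EW| = 9.6 on the left of NE, W = E + 9.6·(-0.88048, -0.47409) = (21.795, 16.071). Then cos ∠NWM = WN·WM / (|WN||WM|), giving 95.691°.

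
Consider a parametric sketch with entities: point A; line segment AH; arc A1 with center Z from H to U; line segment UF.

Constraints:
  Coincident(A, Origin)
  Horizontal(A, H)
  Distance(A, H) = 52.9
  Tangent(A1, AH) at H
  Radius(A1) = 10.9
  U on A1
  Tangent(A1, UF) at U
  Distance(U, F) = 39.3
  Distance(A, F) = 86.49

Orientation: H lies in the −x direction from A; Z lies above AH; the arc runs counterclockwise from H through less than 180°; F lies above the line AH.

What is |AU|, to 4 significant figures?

48.88

A is at the origin; A and H share the same y with |AH| = 52.9 and H on the −x side, so H = (-52.90, 0.000). Tangency of A1 to AH means the radius ZH is perpendicular to AH, so Z = H + (0, 10.9) = (-52.90, 10.90). Since ZU ⟂ UF (tangency), |ZF| = √(10.9² + 39.3²) = 40.78 regardless of where U sits on A1. So F lies on both circle(A, 86.49) and circle(Z, 40.78); the above-AH intersection is F = (-73.00, 46.39). U is the foot of the tangent from F: U = (-45.20, 18.61).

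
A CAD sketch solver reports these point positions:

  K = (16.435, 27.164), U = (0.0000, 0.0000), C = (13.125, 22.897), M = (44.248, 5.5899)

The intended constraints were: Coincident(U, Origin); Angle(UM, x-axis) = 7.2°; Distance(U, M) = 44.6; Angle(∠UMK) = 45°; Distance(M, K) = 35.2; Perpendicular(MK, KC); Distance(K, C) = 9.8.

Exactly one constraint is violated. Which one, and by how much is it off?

Distance(K, C) = 9.8 — off by 4.40.

U = (0.00, 0.00) ✓; UM at 7.200° ✓; |UM| = 44.60 ✓; ∠UMK = 45.00° ✓; |MK| = 35.20 ✓; ∠(MK, KC) = 90.00° ✓; |KC| = 5.400 ✗.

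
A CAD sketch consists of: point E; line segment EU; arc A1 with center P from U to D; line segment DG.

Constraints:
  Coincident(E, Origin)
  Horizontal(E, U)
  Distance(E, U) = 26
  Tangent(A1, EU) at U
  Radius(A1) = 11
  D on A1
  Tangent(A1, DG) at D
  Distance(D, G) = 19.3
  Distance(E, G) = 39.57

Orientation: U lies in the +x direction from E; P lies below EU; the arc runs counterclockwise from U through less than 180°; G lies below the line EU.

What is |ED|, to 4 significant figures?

21.43

Checks: |EU| = 26.00 ✓; |PD| = 11.00 ✓; ∠(PD, DG) = 90.00° ✓; |DG| = 19.30 ✓; |EG| = 39.57 ✓.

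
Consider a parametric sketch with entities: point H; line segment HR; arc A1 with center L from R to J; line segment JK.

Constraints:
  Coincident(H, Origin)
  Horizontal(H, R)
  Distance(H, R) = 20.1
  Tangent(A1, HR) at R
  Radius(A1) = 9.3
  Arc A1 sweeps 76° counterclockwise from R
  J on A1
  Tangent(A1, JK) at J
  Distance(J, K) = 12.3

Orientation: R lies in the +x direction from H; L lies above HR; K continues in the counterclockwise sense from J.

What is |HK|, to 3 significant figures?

37.3

H is at the origin; H and R share the same y with |HR| = 20.1 and R on the +x side, so R = (20.1, 0.00). Tangency of A1 to HR means the radius LR is perpendicular to HR, so L = R + (0, 9.3) = (20.1, 9.30). On A1, R sits at bearing -90° from L; a 76° counterclockwise sweep puts J at bearing -14°, so J = L + 9.3·(cos -14°, sin -14°) = (29.1, 7.05). The tangent condition forces LJ to be normal to JK, so JK runs along (−sin -14°, cos -14°); with |JK| = 12.3, K = (32.1, 19.0). Then |HK| = |K − H| = 37.3.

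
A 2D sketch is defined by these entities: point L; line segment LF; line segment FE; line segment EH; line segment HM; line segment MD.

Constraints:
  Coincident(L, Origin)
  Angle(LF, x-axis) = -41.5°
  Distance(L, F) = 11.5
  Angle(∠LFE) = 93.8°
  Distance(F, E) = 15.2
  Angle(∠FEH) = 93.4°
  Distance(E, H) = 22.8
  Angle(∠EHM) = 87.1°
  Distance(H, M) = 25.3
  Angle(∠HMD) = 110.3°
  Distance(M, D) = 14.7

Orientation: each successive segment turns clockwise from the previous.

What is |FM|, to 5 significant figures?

24.589

L is at the origin; LF runs at -41.5° with length 11.5, so F = (8.6130, -7.6201). ∠LFE = 93.8° gives FE at -127.70° from the x-axis; with |FE| = 15.2, E = (-0.68222, -19.647). ∠FEH = 93.4° gives EH at 145.70° from the x-axis; with |EH| = 22.8, H = (-19.517, -6.7983). ∠EHM = 87.1° gives HM at 52.800° from the x-axis; with |HM| = 25.3, M = (-4.2209, 13.354). Then |FM| = |M − F| = 24.589.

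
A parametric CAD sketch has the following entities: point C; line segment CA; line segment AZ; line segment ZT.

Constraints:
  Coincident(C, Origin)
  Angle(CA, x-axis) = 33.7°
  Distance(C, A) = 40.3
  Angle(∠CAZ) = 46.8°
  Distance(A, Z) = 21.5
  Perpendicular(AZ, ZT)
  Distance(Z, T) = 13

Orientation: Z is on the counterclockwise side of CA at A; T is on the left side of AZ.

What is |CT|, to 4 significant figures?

17.47

C is at the origin; CA runs at 33.7° with length 40.3, so A = 40.3·(cos 33.7°, sin 33.7°) = (33.53, 22.36). ∠CAZ = 46.8°, so AZ runs at 33.7° + (180° − 46.8°) = 166.9° from the x-axis; with |AZ| = 21.5, Z = A + 21.5·(cos 166.9°, sin 166.9°) = (12.59, 27.23). The perpendicularity gives ZT at right angles to AZ; with |ZT| = 13.0 on the left of AZ, T = Z + 13.0·(-0.2267, -0.9740) = (9.641, 14.57). Then |CT| = |T − C| = 17.47.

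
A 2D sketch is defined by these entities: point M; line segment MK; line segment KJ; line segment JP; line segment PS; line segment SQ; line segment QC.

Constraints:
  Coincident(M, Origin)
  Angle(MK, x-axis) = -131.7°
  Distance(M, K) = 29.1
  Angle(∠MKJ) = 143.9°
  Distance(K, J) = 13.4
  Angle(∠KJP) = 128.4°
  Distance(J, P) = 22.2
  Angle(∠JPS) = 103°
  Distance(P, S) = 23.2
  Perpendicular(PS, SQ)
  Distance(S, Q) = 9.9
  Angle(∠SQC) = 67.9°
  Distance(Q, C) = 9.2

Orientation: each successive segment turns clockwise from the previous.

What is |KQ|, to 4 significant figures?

29.77

M is at the origin; MK runs at -131.7° with length 29.1, so K = (-19.36, -21.73). ∠MKJ = 143.9° gives KJ at -167.8° from the x-axis; with |KJ| = 13.4, J = (-32.46, -24.56). ∠KJP = 128.4° gives JP at 140.6° from the x-axis; with |JP| = 22.2, P = (-49.61, -10.47). ∠JPS = 103.0° gives PS at 63.60° from the x-axis; with |PS| = 23.2, S = (-39.29, 10.31). The perpendicularity gives SQ at right angles to PS, so SQ runs at -26.40°; with |SQ| = 9.9, Q = (-30.43, 5.911). Then |KQ| = |Q − K| = 29.77.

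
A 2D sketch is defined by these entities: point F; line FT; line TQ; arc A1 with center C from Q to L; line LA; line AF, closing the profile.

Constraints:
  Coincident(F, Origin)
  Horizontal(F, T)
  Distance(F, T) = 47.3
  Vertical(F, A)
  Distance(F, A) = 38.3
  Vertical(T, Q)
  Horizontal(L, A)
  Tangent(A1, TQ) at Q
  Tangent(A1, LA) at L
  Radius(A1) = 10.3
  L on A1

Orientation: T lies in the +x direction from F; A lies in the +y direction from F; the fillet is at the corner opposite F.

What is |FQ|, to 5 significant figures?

54.966

F is at the origin; FT is horizontal with |FT| = 47.3 and T on the +x side, so T = (47.300, 0.0000). FA is vertical with |FA| = 38.3 and A on the +y side, so A = (0.0000, 38.300). The virtual corner opposite F is at (47.300, 38.300). The tangent condition forces CQ to be normal to TQ and A1 meets LA tangentially, so CL is at right angles to LA, with radius 10.3, so the center C sits 10.3 in from both sides at C = (37.000, 28.000). That places the tangent points at Q = (47.300, 28.000) on TQ and L = (37.000, 38.300) on LA. Then |FQ| = |Q − F| = 54.966.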